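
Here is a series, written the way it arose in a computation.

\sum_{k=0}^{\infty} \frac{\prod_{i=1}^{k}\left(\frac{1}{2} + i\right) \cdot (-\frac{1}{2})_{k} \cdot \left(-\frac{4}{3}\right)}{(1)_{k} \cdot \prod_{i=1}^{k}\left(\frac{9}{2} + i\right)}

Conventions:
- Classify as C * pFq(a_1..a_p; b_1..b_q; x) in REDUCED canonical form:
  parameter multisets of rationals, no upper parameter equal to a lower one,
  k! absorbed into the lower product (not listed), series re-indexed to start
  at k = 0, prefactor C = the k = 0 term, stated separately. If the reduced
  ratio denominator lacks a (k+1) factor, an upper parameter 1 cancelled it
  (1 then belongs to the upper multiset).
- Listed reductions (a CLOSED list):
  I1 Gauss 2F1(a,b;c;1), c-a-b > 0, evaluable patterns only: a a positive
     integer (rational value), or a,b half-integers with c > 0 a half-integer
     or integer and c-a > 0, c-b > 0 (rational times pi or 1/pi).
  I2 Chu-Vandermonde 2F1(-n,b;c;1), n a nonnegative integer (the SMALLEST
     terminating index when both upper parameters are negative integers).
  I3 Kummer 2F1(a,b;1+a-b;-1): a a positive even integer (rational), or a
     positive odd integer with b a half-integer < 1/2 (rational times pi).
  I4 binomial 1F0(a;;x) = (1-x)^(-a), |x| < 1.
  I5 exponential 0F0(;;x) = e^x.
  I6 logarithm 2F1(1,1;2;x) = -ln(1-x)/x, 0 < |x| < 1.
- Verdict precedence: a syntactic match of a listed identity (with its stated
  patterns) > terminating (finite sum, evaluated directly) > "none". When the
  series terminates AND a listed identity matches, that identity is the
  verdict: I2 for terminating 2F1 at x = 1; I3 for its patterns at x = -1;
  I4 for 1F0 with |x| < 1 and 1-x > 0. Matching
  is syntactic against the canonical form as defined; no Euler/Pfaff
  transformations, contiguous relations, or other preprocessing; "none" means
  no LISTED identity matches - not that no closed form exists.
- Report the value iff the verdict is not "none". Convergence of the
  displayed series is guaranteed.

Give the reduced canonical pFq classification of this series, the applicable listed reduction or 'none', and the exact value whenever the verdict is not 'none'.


With C = -\frac{4}{3}: the canonical form is 2F1(-\frac{1}{2}, \frac{3}{2}; \frac{11}{2}; 1). Verdict (x = 1): Gauss's theorem I1 (half-integer case) applies (x = 1; upper {-\frac{1}{2}, \frac{3}{2}} half-integers, c = \frac{11}{2} in the evaluable pattern). Hence: \left(-\frac{735}{2048}\right) \cdot \pi.

First insight: t_0 = -\frac{4}{3} here, and (1)_k (C = -4/3) is k! itself.
Consecutive-term ratio: r(k) = 1 * (k-\frac{1}{2}) (k+\frac{3}{2}) / [(k+\frac{11}{2}) (k+1)] - rational in k, leading ratio 1; with t_0 = -\frac{4}{3}, classification follows.


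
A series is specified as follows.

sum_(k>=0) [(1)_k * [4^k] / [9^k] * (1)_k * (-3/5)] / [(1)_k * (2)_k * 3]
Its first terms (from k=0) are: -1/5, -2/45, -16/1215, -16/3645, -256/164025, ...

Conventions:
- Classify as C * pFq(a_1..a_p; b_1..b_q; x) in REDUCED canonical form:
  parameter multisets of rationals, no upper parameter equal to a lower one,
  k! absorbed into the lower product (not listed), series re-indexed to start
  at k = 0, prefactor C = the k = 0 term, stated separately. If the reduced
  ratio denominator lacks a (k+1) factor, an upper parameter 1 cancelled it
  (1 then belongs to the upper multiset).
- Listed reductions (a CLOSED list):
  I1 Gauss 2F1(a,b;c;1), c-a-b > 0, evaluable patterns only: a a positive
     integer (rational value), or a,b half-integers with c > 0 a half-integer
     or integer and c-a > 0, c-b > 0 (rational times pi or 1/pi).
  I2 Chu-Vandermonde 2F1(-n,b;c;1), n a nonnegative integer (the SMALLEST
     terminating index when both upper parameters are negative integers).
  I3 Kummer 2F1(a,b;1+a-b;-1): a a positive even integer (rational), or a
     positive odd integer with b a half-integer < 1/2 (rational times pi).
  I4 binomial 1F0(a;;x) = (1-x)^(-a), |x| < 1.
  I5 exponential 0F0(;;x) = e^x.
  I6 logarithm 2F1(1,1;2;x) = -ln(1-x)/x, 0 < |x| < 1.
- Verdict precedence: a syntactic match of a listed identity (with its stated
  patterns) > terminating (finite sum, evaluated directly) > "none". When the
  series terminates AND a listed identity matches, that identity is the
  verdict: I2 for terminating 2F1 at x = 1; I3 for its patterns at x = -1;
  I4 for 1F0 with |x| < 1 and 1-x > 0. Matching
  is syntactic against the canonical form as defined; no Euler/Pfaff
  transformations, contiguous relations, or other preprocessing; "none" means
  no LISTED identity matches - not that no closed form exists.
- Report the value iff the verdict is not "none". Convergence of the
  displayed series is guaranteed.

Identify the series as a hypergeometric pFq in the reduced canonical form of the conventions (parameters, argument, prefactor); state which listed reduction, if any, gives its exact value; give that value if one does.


At argument 4/9: a 2F1 with upper {1, 1}, lower {2}, scaled by C = -1/5. Verdict: this is the logarithmic series (I6) (the logarithm: parameters (1,1;2), x = 4/9). Exact value: (9/20) * ln(5/9).

The tell: x = (4/9) and the constant factors (prefactor -1/5) combine into one prefactor.
Ratio: r(k) = (4/9) * (k+1) (k+1) / [(k+2) (k+1)] - rational in k, leading ratio (4/9); with t_0 = -1/5, classification follows.


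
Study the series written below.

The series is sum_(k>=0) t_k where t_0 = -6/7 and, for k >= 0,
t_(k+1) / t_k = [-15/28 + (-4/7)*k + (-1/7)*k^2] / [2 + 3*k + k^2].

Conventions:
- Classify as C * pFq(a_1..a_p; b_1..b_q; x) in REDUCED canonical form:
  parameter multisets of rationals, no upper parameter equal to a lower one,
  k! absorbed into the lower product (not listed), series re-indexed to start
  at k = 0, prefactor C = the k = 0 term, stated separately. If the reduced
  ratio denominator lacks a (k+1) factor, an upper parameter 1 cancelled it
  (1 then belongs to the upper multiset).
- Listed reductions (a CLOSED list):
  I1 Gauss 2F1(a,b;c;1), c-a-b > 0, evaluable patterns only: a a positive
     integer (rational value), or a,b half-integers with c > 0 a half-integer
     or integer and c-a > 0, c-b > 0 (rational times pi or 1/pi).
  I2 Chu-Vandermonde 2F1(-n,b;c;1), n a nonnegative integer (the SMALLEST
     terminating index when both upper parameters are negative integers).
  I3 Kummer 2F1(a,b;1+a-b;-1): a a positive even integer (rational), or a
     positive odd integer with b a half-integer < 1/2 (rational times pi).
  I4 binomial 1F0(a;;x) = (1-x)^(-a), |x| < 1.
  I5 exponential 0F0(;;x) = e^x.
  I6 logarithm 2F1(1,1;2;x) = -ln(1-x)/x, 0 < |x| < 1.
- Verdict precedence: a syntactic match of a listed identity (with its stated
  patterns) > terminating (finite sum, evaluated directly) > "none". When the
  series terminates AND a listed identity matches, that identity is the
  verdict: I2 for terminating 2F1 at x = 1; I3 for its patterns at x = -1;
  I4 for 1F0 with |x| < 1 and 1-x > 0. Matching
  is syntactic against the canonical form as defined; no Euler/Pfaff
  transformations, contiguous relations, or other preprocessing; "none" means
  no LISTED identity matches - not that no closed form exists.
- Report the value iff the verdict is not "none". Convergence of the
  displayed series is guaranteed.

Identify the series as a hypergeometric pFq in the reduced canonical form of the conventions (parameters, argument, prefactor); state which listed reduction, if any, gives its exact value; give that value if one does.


With C = -6/7: the canonical form is 2F1(3/2, 5/2; 2; -1/7). Verdict: none. No listed pattern accepts 2F1(3/2, 5/2; 2; -1/7).

Key step: from the first term -6/7: factor the ratio over Q (C = -6/7): negated roots = parameters.
Step ratio: r(k) = (-1/7) * (k+3/2) (k+5/2) / [(k+2) (k+1)] - poly over poly, x = (-1/7) from leading terms; C = -6/7 at k = 0.


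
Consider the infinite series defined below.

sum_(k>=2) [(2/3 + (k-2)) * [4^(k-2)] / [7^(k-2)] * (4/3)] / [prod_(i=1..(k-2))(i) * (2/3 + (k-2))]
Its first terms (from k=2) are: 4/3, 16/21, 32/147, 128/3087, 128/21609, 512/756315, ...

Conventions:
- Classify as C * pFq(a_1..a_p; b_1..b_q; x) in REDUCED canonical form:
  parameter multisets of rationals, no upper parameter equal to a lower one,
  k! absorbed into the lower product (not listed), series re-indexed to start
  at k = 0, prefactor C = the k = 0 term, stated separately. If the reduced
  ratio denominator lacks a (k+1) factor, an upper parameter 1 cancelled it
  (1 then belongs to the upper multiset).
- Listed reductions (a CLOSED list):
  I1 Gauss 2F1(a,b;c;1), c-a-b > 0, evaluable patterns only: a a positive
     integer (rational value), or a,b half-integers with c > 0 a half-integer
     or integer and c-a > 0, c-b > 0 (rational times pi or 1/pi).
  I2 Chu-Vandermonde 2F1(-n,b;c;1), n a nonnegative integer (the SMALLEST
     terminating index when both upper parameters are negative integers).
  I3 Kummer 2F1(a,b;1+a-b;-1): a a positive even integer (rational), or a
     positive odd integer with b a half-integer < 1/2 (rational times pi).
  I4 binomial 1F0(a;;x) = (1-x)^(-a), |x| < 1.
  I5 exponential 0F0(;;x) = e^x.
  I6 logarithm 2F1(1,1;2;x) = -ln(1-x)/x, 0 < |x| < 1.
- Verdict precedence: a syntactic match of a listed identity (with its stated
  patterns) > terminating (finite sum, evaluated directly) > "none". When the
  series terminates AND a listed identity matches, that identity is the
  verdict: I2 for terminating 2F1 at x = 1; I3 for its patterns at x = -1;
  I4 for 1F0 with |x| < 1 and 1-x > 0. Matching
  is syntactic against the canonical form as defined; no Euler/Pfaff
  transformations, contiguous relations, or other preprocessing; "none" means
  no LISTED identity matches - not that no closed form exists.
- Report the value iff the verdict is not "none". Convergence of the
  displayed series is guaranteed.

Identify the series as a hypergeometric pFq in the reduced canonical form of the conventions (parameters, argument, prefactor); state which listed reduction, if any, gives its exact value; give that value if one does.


Key observation: with t_0 = 4/3, the factor k + 2/3 cancels (top and bottom), leaving C = 4/3.
Step ratio: r(k) = (4/7) * 1 / [(k+1)] - rational in k, leading ratio (4/7); with t_0 = 4/3, classification follows.

Reduced: x = 4/7, 0F0, upper = {-}, lower = {-}, C = 4/3. Verdict: the exponential series (I5) matches (the 0F0 exponential series at x = 4/7). Exact value: (4/3) * e^(4/7).


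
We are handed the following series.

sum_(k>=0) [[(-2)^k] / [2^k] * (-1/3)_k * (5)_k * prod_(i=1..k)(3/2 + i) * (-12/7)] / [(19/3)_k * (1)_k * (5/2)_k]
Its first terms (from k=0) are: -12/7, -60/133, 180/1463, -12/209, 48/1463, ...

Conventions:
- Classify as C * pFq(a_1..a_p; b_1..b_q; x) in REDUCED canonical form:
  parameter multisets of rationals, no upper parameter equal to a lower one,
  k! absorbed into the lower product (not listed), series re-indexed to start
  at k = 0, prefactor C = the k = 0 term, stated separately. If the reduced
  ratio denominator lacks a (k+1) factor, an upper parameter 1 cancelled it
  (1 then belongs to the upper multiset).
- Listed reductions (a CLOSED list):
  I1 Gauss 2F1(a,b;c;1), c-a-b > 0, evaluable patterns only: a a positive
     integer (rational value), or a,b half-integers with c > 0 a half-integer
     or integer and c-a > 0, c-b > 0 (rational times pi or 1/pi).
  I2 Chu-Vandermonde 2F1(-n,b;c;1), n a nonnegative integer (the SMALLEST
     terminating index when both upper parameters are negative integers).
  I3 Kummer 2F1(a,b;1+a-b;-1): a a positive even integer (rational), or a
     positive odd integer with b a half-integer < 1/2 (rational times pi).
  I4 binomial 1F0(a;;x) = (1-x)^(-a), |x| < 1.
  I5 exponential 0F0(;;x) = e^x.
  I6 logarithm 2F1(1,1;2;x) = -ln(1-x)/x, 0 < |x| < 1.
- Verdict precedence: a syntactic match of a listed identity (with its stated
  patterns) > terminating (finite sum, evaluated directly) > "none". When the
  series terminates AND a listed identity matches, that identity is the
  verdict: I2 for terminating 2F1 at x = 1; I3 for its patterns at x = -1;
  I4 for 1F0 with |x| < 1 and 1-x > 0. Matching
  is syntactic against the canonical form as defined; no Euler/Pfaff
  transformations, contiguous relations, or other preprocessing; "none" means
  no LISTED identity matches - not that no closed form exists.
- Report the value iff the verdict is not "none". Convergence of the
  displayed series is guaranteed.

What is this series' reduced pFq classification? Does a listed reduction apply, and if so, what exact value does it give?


Classification (C = -12/7): 2F1 with upper {-1/3, 5}, lower {19/3}, argument x = -1. Verdict: none - at argument -1 the multisets {-1/3, 5} ; {19/3} match no listed identity.

First insight: t_0 being -12/7, (1)_k (C = -12/7) is k! itself.
Step ratio: r(k) = (-1) * (k-1/3) (k+5) / [(k+19/3) (k+1)] - rational in k. x = (-1); t_0 = -12/7; negate the roots.


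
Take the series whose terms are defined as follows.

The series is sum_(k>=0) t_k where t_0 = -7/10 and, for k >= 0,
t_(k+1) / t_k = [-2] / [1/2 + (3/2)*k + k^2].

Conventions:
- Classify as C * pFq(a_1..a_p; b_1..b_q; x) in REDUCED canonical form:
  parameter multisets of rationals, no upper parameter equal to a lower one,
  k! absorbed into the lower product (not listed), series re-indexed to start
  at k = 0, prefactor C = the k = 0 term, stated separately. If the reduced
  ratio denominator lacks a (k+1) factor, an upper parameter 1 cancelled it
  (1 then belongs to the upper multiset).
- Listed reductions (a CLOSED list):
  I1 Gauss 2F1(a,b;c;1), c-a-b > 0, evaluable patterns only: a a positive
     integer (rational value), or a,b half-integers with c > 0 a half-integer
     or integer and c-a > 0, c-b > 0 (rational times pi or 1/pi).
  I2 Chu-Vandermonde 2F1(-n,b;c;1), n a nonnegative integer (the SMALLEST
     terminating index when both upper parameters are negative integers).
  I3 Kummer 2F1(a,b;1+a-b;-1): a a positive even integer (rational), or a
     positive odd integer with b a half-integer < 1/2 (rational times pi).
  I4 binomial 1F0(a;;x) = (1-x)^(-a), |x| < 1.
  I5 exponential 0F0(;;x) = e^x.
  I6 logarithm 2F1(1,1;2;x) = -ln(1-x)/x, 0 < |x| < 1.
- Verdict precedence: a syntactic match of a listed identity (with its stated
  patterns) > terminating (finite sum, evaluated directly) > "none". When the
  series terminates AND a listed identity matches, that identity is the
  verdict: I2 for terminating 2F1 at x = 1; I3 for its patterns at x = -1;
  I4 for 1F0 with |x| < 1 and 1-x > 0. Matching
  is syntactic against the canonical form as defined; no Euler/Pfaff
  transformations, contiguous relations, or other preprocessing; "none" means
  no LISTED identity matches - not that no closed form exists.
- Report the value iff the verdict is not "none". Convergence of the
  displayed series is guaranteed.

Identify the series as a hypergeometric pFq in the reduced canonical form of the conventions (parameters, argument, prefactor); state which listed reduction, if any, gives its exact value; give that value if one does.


At argument -2: a 0F1 with upper {-}, lower {1/2}, scaled by C = -7/10. Verdict: no listed reduction: x = -2 and upper {-} fail every I1-I6 pattern.

Structural cue: from the first term -7/10: roots of the ratio polynomials (prefactor -7/10) are the negated parameters.
Adjacent-term ratio: r(k) = (-2) * 1 / [(k+1/2) (k+1)] - rational; roots negated = parameters, x = (-2), C = -7/10.


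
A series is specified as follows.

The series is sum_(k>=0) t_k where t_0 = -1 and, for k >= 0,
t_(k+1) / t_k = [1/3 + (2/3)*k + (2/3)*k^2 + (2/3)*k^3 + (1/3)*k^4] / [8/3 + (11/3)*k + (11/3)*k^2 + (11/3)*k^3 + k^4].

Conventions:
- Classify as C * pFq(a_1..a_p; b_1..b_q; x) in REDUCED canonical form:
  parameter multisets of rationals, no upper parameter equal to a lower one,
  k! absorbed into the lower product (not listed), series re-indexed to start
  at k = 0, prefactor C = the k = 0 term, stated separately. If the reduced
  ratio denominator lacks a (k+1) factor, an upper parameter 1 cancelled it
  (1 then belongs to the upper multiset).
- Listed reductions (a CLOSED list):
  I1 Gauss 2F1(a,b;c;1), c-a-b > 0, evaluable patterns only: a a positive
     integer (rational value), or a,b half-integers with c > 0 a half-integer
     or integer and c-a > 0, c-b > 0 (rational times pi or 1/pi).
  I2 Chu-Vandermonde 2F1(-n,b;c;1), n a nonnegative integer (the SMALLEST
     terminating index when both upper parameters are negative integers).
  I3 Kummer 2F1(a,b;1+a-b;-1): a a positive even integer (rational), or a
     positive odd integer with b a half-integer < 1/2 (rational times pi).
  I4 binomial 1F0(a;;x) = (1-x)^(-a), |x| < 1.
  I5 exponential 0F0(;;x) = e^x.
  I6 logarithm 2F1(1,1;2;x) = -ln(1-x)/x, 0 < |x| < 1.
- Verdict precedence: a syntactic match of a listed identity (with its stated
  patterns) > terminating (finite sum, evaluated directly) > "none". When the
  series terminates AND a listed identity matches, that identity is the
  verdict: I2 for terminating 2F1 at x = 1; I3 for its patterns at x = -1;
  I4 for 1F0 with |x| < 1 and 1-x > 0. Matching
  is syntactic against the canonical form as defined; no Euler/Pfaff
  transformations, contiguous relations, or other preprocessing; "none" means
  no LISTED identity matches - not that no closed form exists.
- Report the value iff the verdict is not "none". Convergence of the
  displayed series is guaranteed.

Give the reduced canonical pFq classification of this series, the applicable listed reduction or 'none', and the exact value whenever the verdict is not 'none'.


The series (x = 1/3) is 2F1: upper {1, 1}, lower {8/3}, prefactor -1. Verdict: no listed reduction: x = 1/3 and upper {1, 1} fail every I1-I6 pattern.

Key step: t_0 = -1 here, and the ratio is unreduced: k^2 + 1 divides both sides (C = -1).
Adjacent-term ratio: r(k) = (1/3) * (k+1) (k+1) / [(k+8/3) (k+1)] - rational in k. x = (1/3); t_0 = -1; negate the roots.


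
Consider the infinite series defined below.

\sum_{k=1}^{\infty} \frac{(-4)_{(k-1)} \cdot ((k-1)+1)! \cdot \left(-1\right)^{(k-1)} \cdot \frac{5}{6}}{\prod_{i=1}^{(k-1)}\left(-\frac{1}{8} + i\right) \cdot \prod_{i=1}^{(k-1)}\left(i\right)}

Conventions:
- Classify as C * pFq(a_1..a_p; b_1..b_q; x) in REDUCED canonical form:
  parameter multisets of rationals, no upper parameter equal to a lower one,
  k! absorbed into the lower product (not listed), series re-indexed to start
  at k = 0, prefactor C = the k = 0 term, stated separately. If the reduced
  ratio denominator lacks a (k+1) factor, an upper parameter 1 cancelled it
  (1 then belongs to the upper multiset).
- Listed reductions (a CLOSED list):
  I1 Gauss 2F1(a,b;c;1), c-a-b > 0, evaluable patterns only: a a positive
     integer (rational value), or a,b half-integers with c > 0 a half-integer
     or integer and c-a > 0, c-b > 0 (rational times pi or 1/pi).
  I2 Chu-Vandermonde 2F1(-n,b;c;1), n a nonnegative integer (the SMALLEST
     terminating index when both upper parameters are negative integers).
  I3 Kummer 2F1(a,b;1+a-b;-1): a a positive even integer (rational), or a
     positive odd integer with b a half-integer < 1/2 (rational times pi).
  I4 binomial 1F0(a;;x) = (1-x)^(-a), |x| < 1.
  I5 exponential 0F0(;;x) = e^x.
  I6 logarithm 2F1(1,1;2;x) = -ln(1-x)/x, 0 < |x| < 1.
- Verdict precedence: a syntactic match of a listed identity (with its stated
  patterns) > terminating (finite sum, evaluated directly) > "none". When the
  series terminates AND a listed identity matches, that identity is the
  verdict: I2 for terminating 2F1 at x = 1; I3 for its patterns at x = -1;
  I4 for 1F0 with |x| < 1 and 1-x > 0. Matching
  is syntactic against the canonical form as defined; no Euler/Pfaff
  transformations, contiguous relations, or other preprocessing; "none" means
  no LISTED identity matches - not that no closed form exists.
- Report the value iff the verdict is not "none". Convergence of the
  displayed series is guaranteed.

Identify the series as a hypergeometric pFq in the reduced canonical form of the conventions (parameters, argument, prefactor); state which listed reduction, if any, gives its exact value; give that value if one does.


At argument -1: a 2F1 with upper {-4, 2}, lower {\frac{7}{8}}, scaled by C = \frac{5}{6}. Verdict: terminating (-4 upstairs). 5 nonzero terms in all; added directly. Sum: \frac{210349}{4278}.

Key observation: t_0 = \frac{5}{6} here, and the factorial ratio (prefactor 5/6) (k+a-1)!/(a-1)! is a rising factorial (a)_k.
Adjacent-term ratio: r(k) = -1 * (k-4) (k+2) / [(k+\frac{7}{8}) (k+1)] - poly over poly, x = -1 from leading terms; C = \frac{5}{6} at k = 0.


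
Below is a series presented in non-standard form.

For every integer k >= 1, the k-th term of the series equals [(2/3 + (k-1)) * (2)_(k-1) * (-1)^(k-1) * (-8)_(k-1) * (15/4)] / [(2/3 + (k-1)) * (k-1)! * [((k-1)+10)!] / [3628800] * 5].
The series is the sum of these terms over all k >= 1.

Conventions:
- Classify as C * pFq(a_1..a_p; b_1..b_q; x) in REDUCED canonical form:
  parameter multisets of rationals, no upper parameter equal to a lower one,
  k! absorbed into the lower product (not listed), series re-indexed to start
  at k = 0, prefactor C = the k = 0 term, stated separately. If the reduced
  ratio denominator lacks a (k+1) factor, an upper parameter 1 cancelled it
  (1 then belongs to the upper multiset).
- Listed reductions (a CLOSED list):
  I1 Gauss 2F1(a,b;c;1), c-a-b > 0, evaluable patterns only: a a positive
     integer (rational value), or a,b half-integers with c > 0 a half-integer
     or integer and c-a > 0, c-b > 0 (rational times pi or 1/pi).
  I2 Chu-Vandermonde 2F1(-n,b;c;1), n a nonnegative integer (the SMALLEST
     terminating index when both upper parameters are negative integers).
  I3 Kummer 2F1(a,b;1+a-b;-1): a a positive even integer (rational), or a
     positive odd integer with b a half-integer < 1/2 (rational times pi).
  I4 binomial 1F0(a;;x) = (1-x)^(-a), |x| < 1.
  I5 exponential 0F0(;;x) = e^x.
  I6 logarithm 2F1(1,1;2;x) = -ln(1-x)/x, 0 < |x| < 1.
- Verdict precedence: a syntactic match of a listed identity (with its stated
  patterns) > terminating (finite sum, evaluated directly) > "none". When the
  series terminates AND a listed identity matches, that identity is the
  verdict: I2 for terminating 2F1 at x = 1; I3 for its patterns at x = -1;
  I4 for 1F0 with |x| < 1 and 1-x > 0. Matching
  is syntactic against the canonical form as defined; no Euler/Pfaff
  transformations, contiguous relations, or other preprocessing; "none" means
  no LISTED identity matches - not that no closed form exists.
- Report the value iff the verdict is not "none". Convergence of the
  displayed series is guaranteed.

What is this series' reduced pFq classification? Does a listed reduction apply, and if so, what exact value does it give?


Classification (C = 3/4): 2F1 with upper {-8, 2}, lower {11}, argument x = -1. Verdict: Kummer's theorem (I3) fires (x = -1; c = 11 equals 1+a-b for upper {-8, 2}: listed pattern). Its exact value is 15/4.

Key step: with t_0 = 3/4, the constant factors (C = 3/4) combine into one prefactor.
Consecutive-term ratio: r(k) = (-1) * (k-8) (k+2) / [(k+11) (k+1)] - poly over poly, x = (-1) from leading terms; C = 3/4 at k = 0.


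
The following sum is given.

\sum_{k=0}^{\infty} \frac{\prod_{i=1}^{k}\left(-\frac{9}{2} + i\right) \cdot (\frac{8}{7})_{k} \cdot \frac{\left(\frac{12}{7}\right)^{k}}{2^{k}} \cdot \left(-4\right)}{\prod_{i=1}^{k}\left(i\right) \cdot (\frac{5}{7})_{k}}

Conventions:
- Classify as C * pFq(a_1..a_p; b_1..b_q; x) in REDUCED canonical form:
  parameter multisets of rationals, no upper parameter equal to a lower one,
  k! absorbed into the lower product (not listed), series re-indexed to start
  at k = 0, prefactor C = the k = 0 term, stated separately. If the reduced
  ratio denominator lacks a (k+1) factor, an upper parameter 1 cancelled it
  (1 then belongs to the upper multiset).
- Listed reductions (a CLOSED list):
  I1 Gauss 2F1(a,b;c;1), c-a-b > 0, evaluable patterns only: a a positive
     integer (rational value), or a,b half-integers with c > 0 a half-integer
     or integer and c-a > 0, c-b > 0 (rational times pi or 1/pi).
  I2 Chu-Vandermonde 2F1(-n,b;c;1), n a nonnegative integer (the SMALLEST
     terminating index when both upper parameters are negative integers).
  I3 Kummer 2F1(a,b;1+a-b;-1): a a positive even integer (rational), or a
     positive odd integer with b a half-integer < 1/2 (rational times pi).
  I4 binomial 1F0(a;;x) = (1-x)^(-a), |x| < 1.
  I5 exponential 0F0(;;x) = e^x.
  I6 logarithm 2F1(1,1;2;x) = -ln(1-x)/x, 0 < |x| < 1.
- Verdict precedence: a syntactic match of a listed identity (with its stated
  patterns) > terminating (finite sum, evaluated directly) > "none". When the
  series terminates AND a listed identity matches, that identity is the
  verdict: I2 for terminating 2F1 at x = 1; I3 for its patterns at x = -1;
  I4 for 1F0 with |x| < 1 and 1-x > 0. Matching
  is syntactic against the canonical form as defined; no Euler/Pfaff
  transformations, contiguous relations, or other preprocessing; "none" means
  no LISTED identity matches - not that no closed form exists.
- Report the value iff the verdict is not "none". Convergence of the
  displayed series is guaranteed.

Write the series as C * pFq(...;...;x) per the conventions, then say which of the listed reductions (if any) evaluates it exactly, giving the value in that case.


Reduced: x = \frac{6}{7}, 2F1, upper = {-\frac{7}{2}, \frac{8}{7}}, lower = {\frac{5}{7}}, C = -4. Verdict: none - this 2F1 at x = \frac{6}{7} matches no listed pattern, and upper {-\frac{7}{2}, \frac{8}{7}} holds no stopper.

Structural cue: t_0 being -4, the two k-th powers (C = -4, x = 6/7) combine into one argument.
Step ratio: r(k) = \frac{6}{7} * (k-\frac{7}{2}) (k+\frac{8}{7}) / [(k+\frac{5}{7}) (k+1)] - rational in k. x = \frac{6}{7}; t_0 = -4; negate the roots.


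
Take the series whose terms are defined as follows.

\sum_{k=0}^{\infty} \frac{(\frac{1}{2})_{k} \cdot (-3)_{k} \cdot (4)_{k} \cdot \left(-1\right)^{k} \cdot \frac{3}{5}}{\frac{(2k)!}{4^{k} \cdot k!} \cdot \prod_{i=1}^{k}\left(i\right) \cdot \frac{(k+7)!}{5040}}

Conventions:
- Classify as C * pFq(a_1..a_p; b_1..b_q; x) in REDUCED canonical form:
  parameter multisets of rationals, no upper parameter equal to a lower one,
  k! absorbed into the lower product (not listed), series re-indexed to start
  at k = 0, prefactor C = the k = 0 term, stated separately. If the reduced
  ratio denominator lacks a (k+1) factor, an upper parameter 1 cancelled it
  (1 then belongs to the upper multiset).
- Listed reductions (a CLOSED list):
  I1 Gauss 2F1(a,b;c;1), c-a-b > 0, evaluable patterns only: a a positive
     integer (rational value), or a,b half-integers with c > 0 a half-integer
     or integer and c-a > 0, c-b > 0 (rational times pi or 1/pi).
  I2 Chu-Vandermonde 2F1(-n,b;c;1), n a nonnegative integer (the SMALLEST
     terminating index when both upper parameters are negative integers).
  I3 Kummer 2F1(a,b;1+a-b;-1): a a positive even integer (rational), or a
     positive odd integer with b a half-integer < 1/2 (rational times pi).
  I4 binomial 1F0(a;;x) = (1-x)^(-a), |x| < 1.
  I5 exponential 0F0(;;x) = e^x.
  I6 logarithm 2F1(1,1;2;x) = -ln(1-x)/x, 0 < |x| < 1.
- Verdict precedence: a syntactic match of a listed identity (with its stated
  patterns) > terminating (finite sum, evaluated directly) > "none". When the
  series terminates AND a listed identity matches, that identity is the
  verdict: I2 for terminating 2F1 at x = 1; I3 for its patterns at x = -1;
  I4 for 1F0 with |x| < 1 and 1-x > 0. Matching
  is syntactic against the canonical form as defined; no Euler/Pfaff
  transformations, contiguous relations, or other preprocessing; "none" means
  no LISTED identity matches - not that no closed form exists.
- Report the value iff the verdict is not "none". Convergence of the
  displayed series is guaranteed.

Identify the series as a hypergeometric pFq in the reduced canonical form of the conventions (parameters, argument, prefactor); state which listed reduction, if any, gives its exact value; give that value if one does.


Key observation: with t_0 = \frac{3}{5}, the denominator's factorial ratio (C = 3/5, x = -1) is a lower Pochhammer.
Term ratio: r(k) = -1 * (k-3) (k+4) / [(k+8) (k+1)] - rational; roots negated = parameters, x = -1, C = \frac{3}{5}.

At argument -1: a 2F1 with upper {-3, 4}, lower {8}, scaled by C = \frac{3}{5}. Verdict: Kummer's theorem (I3) matches (x = -1; c = 8 equals 1+a-b for upper {-3, 4}: listed pattern). Sum: \frac{21}{10}.


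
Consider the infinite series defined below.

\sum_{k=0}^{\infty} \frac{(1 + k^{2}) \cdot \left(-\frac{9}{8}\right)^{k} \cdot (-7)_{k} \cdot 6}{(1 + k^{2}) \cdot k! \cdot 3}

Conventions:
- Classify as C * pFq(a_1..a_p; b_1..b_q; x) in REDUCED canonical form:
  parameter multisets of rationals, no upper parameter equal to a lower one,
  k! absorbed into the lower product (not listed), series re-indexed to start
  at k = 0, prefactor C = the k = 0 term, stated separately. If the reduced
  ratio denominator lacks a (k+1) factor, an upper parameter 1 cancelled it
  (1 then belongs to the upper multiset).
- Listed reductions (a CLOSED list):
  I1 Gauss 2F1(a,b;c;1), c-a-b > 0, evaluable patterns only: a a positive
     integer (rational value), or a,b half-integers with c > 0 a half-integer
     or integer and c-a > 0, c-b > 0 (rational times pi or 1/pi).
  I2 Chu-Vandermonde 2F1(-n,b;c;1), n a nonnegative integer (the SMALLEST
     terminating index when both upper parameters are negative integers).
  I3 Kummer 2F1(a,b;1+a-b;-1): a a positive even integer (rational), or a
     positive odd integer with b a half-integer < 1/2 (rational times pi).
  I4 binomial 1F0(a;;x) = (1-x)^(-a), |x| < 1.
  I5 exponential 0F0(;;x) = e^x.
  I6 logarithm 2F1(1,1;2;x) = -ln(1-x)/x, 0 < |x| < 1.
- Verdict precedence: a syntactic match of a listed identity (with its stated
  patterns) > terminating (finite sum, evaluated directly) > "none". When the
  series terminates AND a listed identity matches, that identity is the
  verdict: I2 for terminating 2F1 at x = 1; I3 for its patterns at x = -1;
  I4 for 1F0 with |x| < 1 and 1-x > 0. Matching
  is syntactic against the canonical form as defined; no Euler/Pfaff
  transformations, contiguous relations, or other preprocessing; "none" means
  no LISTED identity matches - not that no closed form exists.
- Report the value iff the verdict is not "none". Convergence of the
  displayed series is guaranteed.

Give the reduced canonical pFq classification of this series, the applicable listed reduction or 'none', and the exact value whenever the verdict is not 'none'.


The series (x = -\frac{9}{8}) is 1F0: upper {-7}, lower {-}, prefactor 2. Verdict: terminating - the sum ends at index 7 because -7 is a negative integer; exact evaluation follows. Sum: \frac{410338673}{1048576}.

First insight: from the first term 2: striking the common factor k^2 + 1 reduces the term (C = 2, x = -9/8).
Consecutive-term ratio: r(k) = -\frac{9}{8} * (k-7) / [(k+1)] - poly over poly, x = -\frac{9}{8} from leading terms; C = 2 at k = 0.


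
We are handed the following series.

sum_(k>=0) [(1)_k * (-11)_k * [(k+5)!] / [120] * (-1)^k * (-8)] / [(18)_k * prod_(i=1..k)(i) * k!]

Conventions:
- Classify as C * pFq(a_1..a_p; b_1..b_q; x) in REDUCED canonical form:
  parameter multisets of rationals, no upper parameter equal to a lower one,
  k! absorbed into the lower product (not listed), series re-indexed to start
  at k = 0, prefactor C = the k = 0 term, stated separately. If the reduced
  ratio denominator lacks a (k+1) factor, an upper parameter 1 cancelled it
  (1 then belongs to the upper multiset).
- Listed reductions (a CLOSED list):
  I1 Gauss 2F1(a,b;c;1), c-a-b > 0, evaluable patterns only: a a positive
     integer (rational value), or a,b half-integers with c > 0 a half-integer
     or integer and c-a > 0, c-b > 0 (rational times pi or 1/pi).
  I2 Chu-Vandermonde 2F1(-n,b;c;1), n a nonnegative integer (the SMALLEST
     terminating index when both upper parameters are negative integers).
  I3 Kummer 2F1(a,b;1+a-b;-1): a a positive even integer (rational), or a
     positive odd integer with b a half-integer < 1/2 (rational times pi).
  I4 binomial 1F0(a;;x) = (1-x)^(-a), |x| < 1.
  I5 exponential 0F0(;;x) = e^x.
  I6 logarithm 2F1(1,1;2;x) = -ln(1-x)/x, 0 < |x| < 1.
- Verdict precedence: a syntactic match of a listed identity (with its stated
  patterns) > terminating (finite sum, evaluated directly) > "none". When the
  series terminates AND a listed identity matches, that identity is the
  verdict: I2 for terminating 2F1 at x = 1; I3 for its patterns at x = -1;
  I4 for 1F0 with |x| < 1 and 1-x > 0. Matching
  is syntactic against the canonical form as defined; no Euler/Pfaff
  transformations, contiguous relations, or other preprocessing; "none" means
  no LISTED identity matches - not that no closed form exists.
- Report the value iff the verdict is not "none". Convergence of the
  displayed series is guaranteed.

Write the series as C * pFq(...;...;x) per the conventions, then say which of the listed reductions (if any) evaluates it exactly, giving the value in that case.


Structural cue: with t_0 = -8, the denominator's factorial ratio (prefactor -8) is a lower Pochhammer.
Term ratio: r(k) = (-1) * (k-11) (k+6) / [(k+18) (k+1)] - rational; roots negated = parameters, x = (-1), C = -8.

Reduced: x = -1, 2F1, upper = {-11, 6}, lower = {18}, C = -8. Verdict: Kummer's theorem (I3) applies (x = -1; c = 18 equals 1+a-b for upper {-11, 6}: listed pattern). Exact value: -272.


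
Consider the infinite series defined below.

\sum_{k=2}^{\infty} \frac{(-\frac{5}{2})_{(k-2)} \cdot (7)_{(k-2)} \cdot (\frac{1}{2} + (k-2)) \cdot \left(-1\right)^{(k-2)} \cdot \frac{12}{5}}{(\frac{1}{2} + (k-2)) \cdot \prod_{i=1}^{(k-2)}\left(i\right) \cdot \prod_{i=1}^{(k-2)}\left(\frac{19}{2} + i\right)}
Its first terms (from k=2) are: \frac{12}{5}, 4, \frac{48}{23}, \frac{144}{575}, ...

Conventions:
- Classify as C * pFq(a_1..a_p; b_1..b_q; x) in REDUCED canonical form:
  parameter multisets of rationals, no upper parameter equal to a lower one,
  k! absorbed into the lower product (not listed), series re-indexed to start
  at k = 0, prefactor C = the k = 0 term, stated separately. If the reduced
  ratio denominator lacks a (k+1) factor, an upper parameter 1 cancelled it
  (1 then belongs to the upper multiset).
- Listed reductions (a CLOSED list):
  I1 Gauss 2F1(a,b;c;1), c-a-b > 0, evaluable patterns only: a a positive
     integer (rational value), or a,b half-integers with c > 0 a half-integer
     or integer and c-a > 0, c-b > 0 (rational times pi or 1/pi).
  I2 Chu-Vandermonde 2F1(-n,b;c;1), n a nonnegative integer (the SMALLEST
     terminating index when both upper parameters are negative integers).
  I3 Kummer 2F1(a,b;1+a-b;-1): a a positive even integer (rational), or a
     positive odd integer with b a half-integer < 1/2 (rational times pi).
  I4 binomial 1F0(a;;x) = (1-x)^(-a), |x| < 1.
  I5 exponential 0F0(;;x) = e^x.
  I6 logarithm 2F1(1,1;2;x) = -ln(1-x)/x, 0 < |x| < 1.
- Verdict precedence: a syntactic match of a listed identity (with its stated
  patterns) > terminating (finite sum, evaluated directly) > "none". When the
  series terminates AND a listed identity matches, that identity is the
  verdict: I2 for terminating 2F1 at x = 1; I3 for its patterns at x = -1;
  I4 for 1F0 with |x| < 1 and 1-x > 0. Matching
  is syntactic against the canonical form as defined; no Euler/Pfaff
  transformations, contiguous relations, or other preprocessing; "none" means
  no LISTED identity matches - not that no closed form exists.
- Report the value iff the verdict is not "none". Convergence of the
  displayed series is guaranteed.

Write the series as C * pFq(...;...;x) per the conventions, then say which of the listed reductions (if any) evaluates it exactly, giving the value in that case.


First insight: with t_0 = \frac{12}{5}, the product of the first k integers (C = 12/5, x = -1) is k!.
Ratio: r(k) = -1 * (k-\frac{5}{2}) (k+7) / [(k+\frac{21}{2}) (k+1)] ; factor over Q: parameters, x = -1, and C = \frac{12}{5}.

At argument -1: a 2F1 with upper {-\frac{5}{2}, 7}, lower {\frac{21}{2}}, scaled by C = \frac{12}{5}. Verdict (x = -1): the Kummer evaluation I3 applies (x = -1; c = \frac{21}{2} equals 1+a-b for upper {-\frac{5}{2}, 7}: listed pattern). Sum: \frac{2909907}{1048576} \cdot \pi.


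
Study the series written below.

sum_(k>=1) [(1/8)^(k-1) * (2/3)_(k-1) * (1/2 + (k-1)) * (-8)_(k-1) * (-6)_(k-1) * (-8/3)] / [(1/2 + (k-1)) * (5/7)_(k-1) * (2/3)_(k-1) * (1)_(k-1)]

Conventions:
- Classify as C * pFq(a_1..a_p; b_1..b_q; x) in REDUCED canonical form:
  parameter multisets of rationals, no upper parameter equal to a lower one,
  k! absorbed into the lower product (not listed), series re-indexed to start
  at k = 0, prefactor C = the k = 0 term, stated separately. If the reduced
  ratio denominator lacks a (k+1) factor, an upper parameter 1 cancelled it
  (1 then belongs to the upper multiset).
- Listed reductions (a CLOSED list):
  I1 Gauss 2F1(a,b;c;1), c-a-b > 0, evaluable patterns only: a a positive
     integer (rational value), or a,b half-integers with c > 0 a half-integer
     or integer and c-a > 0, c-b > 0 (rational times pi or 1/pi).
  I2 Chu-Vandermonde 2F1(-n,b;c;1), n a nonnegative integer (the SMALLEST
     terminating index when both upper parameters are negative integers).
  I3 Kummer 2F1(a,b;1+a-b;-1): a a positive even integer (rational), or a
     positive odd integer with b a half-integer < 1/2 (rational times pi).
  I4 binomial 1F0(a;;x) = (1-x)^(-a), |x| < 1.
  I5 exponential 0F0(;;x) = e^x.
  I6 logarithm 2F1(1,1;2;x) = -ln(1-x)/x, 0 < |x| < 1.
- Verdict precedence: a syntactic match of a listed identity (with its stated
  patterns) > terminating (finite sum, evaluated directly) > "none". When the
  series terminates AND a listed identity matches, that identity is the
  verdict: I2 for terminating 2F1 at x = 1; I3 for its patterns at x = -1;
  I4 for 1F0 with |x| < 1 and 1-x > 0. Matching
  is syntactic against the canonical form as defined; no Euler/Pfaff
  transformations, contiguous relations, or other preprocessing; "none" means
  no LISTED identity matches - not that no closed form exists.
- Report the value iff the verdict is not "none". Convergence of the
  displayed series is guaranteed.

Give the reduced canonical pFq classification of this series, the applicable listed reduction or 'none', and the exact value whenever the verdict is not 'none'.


This is -8/3 * 2F1(-8, -6; 5/7; 1/8) in reduced canonical form. Verdict: terminating - upper parameter -6 makes this a finite sum (last index 6), evaluated exactly. Sum: -87561687799/1335459840.

The tell: x = (1/8) and the parameter 2/3 appears in both the upper and lower lists and cancels (alongside the other common factor).
Step ratio: r(k) = (1/8) * (k-8) (k-6) / [(k+5/7) (k+1)] ; factor over Q: parameters, x = (1/8), and C = -8/3.


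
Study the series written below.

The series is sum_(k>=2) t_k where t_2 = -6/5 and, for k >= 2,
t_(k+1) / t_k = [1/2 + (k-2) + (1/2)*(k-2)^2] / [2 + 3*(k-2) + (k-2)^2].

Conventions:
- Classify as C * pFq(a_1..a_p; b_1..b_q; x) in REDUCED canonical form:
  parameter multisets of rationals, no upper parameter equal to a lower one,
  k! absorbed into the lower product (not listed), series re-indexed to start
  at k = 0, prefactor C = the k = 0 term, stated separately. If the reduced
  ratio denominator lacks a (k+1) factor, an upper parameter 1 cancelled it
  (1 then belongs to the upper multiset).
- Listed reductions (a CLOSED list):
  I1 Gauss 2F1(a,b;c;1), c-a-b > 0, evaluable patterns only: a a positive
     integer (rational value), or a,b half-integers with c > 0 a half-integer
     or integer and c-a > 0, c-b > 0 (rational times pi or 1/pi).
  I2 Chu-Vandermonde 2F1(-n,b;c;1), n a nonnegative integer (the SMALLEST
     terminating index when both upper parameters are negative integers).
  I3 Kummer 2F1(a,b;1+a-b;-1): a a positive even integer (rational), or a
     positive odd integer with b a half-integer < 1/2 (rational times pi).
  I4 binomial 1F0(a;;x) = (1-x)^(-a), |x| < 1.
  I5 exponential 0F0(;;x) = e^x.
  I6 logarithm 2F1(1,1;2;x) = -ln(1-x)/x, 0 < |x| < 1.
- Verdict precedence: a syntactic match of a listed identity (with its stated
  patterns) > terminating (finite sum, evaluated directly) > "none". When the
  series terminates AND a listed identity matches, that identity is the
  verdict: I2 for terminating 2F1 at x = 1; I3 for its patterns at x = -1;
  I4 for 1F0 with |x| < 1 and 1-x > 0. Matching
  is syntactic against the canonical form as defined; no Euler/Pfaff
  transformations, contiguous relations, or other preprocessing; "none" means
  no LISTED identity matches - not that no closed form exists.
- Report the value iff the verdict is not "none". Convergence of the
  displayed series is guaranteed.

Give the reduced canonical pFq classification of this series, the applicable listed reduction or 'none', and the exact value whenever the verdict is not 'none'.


Reduced: x = 1/2, 2F1, upper = {1, 1}, lower = {2}, C = -6/5. Verdict at x = 1/2: the I6 logarithm reduction matches (the logarithm: parameters (1,1;2), x = 1/2). Hence: (12/5) * ln(1/2).

Structural cue: t_0 being -6/5, factor the ratio over Q (C = -6/5, x = 1/2): negated roots = parameters.
Term ratio: r(k) = (1/2) * (k+1) (k+1) / [(k+2) (k+1)] - rational; roots negated = parameters, x = (1/2), C = -6/5.
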